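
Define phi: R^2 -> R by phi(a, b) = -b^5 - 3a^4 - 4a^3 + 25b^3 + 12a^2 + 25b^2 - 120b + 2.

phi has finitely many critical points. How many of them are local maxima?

4

phi separates as a function of a plus a function of b, so ∇phi=0 decouples.
∂phi/∂a = -12a(a - 1)(a + 2) = 0 at a ∈ {-2, 0, 1}; ∂phi/∂b = -5(b - 4)(b - 1)(b + 2)(b + 3) = 0 at b ∈ {-3, -2, 1, 4}.
The Hessian is diagonal: diag(phi_aa, phi_bb). Second derivatives: phi_aa(-2)=-72, phi_aa(0)=24, phi_aa(1)=-36; phi_bb(-3)=140, phi_bb(-2)=-90, phi_bb(1)=180, phi_bb(4)=-630.
Local maxima occur where both diagonal entries negative: (-2, -2), (-2, 4), (1, -2), (1, 4). Count: 4.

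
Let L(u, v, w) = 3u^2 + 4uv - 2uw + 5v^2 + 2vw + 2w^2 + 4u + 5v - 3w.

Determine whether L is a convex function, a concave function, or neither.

L is quadratic, so its Hessian is the constant matrix H = [[6, 4, -2], [4, 10, 2], [-2, 2, 4]].
Leading principal minors: 6, 44, 80.
All positive ⇒ H ≻ 0 ⇒ convex.

convex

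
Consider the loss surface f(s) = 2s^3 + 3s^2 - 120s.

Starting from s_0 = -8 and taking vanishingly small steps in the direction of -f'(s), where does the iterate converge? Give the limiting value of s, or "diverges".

diverges

f'(s) = 6(s - 4)(s + 5), so f'(-8) = 216.
Gradient descent moves in the -f' direction, i.e. s is decreasing.
There is no critical point below s=-8, and f' keeps the same sign, so the iterate runs off to −∞.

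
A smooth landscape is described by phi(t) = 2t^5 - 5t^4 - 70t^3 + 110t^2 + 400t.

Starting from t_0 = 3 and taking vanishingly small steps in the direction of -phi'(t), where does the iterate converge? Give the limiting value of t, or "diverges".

phi'(t) = 10(t - 5)(t - 2)(t + 1)(t + 4), so phi'(3) = -560.
Gradient descent moves in the -phi' direction, i.e. t is increasing.
The nearest critical point in that direction is t = 5, where phi'' = 1620 > 0 (a local minimum). The iterate converges there.

5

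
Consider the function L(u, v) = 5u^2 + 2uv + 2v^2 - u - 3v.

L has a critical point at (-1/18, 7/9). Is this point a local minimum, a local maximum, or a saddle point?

local minimum

The Hessian of L is constant: H = [[10, 2], [2, 4]].
det(H) = 10·4 − 2² = 36.
det(H) > 0 and tr(H) = 14 > 0, so H is positive definite and the point is a local minimum.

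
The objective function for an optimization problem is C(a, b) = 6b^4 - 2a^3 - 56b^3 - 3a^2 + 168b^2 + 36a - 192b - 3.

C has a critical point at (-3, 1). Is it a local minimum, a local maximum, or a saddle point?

local minimum

The mixed partial ∂²C/∂a∂b is 0, so the Hessian at any point is diag(C_aa, C_bb) = diag(-6(2a + 1), 24(3b^2 - 14b + 14)).
At (-3, 1): H = diag(30, 72).
Both eigenvalues are positive, so H is positive definite: a local minimum.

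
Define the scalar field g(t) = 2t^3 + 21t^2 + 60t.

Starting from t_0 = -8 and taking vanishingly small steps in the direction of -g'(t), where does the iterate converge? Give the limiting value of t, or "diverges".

diverges

g'(t) = 6(t + 2)(t + 5), so g'(-8) = 108.
Gradient descent moves in the -g' direction, i.e. t is decreasing.
There is no critical point below t=-8, and g' keeps the same sign, so the iterate runs off to −∞.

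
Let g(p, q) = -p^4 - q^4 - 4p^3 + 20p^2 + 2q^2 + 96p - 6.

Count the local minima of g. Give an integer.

g separates as a function of p plus a function of q, so ∇g=0 decouples.
∂g/∂p = -4(p - 3)(p + 2)(p + 4) = 0 at p ∈ {-4, -2, 3}; ∂g/∂q = -4q(q - 1)(q + 1) = 0 at q ∈ {-1, 0, 1}.
The Hessian is diagonal: diag(g_pp, g_qq). Second derivatives: g_pp(-4)=-56, g_pp(-2)=40, g_pp(3)=-140; g_qq(-1)=-8, g_qq(0)=4, g_qq(1)=-8.
Local minima occur where both diagonal entries positive: (-2, 0). Count: 1.

1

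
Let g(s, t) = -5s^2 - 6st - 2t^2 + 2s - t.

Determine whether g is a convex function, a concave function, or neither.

g is quadratic, so its Hessian is the constant matrix H = [[-10, -6], [-6, -4]].
det(H) = 4, tr(H) = -14.
det(H) > 0 and tr(H) < 0, so H is negative definite everywhere: concave.

concave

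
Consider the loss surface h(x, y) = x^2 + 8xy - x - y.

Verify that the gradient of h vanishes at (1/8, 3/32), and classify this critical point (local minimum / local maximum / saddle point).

∇h = (2x + 8y - 1, 8x - 1); substituting (1/8, 3/32) gives ∇h = (0, 0), so (1/8, 3/32) is indeed a critical point.
The Hessian of h is constant: H = [[2, 8], [8, 0]].
det(H) = 2·0 − 8² = -64.
Since det(H) < 0, H is indefinite and the critical point is a saddle point.

saddle point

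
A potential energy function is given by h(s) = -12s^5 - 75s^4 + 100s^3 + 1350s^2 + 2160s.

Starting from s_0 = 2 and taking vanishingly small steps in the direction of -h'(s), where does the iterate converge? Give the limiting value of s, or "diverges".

-1

h'(s) = -60(s - 3)(s + 1)(s + 3)(s + 4), so h'(2) = 5400.
Gradient descent moves in the -h' direction, i.e. s is decreasing.
The nearest critical point in that direction is s = -1, where h'' = 1440 > 0 (a local minimum). The iterate converges there.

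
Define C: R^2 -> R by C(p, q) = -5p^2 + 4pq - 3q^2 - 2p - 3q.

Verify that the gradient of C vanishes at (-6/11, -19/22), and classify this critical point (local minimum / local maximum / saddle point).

∇C = (-10p + 4q - 2, 4p - 6q - 3); substituting (-6/11, -19/22) gives ∇C = (0, 0), so (-6/11, -19/22) is indeed a critical point.
The Hessian of C is constant: H = [[-10, 4], [4, -6]].
det(H) = (-10)·(-6) − 4² = 44.
det(H) > 0 and tr(H) = -16 < 0, so H is negative definite and the point is a local maximum.

local maximum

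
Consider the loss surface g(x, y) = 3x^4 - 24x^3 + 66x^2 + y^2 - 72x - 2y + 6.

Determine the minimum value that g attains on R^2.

g(x,y) separates as P(x) + Q(y) + 6, so its minimum is min P + min Q + 6.
P'(x) = 12(x - 3)(x - 2)(x - 1) vanishes at x ∈ {1, 2, 3}; Q'(y) = 2y - 2 vanishes at y ∈ {1}.
Local minima of P (where P''>0): P(1)=-27, P(3)=-27. Local minima of Q: Q(1)=-1.
So the global minimum of g is P(1) + Q(1) + 6 = -27 − 1 + 6 = -22, attained at (1, 1).

-22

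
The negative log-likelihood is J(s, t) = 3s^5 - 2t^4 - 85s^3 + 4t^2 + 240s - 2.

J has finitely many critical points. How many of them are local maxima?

4

J separates as a function of s plus a function of t, so ∇J=0 decouples.
∂J/∂s = 15(s - 4)(s - 1)(s + 1)(s + 4) = 0 at s ∈ {-4, -1, 1, 4}; ∂J/∂t = -8t(t - 1)(t + 1) = 0 at t ∈ {-1, 0, 1}.
The Hessian is diagonal: diag(J_ss, J_tt). Second derivatives: J_ss(-4)=-1800, J_ss(-1)=450, J_ss(1)=-450, J_ss(4)=1800; J_tt(-1)=-16, J_tt(0)=8, J_tt(1)=-16.
Local maxima occur where both diagonal entries negative: (-4, -1), (-4, 1), (1, -1), (1, 1). Count: 4.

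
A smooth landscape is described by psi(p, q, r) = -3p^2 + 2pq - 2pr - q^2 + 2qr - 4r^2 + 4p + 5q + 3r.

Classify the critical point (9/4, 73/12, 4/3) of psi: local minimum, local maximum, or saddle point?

The Hessian is constant: H = [[-6, 2, -2], [2, -2, 2], [-2, 2, -8]].
Leading principal minors: Δ₁ = -6, Δ₂ = 8, Δ₃ = -48.
The minors alternate sign starting negative (−, +, −), so H is negative definite: a local maximum.

local maximum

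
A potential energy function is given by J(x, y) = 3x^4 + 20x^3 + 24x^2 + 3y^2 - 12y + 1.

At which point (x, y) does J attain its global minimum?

(-4, 2)

J(x,y) separates as P(x) + Q(y) + 1, so its minimum is min P + min Q + 1.
P'(x) = 12x(x + 1)(x + 4) vanishes at x ∈ {-4, -1, 0}; Q'(y) = 6y - 12 vanishes at y ∈ {2}.
Local minima of P (where P''>0): P(-4)=-128, P(0)=0. Local minima of Q: Q(2)=-12.
So the global minimum of J is P(-4) + Q(2) + 1 = -128 − 12 + 1 = -139, attained at (-4, 2).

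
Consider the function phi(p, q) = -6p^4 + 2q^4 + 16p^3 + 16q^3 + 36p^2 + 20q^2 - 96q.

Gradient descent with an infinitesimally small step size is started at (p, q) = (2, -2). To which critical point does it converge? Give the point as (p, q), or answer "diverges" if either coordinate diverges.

(0, 1)

phi is separable, so gradient descent decouples: p follows -∂phi/∂p, q follows -∂phi/∂q.
∂phi/∂p = -24p(p - 3)(p + 1); at p=2 this is 144, so p decreases.
∂phi/∂q = 8(q - 1)(q + 3)(q + 4); at q=-2 this is -48, so q increases.
p converges to its nearest critical value 0 (a local min of the p-part); q converges to 1. The iterate converges to (0, 1).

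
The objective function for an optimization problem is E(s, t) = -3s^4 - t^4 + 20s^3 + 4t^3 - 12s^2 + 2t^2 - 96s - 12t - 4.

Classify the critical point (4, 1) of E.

saddle point

The mixed partial ∂²E/∂s∂t is 0, so the Hessian at any point is diag(E_ss, E_tt) = diag(12(-3s^2 + 10s - 2), 4(-3t^2 + 6t + 1)).
At (4, 1): H = diag(-120, 16).
The eigenvalues have opposite signs, so H is indefinite: a saddle point.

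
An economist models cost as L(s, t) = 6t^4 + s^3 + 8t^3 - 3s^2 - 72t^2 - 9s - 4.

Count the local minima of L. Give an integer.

2

L separates as a function of s plus a function of t, so ∇L=0 decouples.
∂L/∂s = 3(s - 3)(s + 1) = 0 at s ∈ {-1, 3}; ∂L/∂t = 24t(t - 2)(t + 3) = 0 at t ∈ {-3, 0, 2}.
The Hessian is diagonal: diag(L_ss, L_tt). Second derivatives: L_ss(-1)=-12, L_ss(3)=12; L_tt(-3)=360, L_tt(0)=-144, L_tt(2)=240.
Local minima occur where both diagonal entries positive: (3, -3), (3, 2). Count: 2.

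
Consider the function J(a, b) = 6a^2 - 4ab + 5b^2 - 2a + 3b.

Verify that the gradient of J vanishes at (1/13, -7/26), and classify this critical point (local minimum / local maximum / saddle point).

local minimum

∇J = (12a - 4b - 2, -4a + 10b + 3); substituting (1/13, -7/26) gives ∇J = (0, 0), so (1/13, -7/26) is indeed a critical point.
The Hessian of J is constant: H = [[12, -4], [-4, 10]].
det(H) = 12·10 − (-4)² = 104.
det(H) > 0 and tr(H) = 22 > 0, so H is positive definite and the point is a local minimum.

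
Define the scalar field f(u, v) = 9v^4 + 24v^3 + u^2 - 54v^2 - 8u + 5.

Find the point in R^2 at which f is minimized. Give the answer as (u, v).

(4, -3)

f(u,v) separates as P(u) + Q(v) + 5, so its minimum is min P + min Q + 5.
P'(u) = 2u - 8 vanishes at u ∈ {4}; Q'(v) = 36v(v - 1)(v + 3) vanishes at v ∈ {-3, 0, 1}.
Local minima of P (where P''>0): P(4)=-16. Local minima of Q: Q(-3)=-405, Q(1)=-21.
So the global minimum of f is P(4) + Q(-3) + 5 = -16 − 405 + 5 = -416, attained at (4, -3).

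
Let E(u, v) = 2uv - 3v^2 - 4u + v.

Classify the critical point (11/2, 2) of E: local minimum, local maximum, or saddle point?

The Hessian of E is constant: H = [[0, 2], [2, -6]].
det(H) = 0·(-6) − 2² = -4.
Since det(H) < 0, H is indefinite and the critical point is a saddle point.

saddle point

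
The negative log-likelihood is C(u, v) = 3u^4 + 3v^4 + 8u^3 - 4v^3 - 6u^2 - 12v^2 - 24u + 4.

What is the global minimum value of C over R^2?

C(u,v) separates as P(u) + Q(v) + 4, so its minimum is min P + min Q + 4.
P'(u) = 12(u - 1)(u + 1)(u + 2) vanishes at u ∈ {-2, -1, 1}; Q'(v) = 12v(v - 2)(v + 1) vanishes at v ∈ {-1, 0, 2}.
Local minima of P (where P''>0): P(-2)=8, P(1)=-19. Local minima of Q: Q(-1)=-5, Q(2)=-32.
So the global minimum of C is P(1) + Q(2) + 4 = -19 − 32 + 4 = -47, attained at (1, 2).

-47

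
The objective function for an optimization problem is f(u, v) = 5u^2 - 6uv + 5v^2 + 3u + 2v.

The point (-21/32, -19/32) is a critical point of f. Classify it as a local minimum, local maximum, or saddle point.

local minimum

The Hessian of f is constant: H = [[10, -6], [-6, 10]].
det(H) = 10·10 − (-6)² = 64.
det(H) > 0 and tr(H) = 20 > 0, so H is positive definite and the point is a local minimum.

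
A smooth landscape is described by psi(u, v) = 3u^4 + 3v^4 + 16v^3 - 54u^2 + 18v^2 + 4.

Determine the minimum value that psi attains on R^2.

psi(u,v) separates as P(u) + Q(v) + 4, so its minimum is min P + min Q + 4.
P'(u) = 12u(u - 3)(u + 3) vanishes at u ∈ {-3, 0, 3}; Q'(v) = 12v(v + 1)(v + 3) vanishes at v ∈ {-3, -1, 0}.
Local minima of P (where P''>0): P(-3)=-243, P(3)=-243. Local minima of Q: Q(-3)=-27, Q(0)=0.
So the global minimum of psi is P(-3) + Q(-3) + 4 = -243 − 27 + 4 = -266, attained at (-3, -3).

-266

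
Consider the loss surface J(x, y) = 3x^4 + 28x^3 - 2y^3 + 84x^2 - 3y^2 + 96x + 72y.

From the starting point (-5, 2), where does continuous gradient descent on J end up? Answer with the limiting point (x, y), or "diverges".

(-4, -4)

J is separable, so gradient descent decouples: x follows -∂J/∂x, y follows -∂J/∂y.
∂J/∂x = 12(x + 1)(x + 2)(x + 4); at x=-5 this is -144, so x increases.
∂J/∂y = -6(y - 3)(y + 4); at y=2 this is 36, so y decreases.
x converges to its nearest critical value -4 (a local min of the x-part); y converges to -4. The iterate converges to (-4, -4).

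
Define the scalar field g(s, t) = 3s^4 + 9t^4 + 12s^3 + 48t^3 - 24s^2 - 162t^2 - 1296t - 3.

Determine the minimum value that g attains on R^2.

-3708

g(s,t) separates as P(s) + Q(t) − 3, so its minimum is min P + min Q − 3.
P'(s) = 12s(s - 1)(s + 4) vanishes at s ∈ {-4, 0, 1}; Q'(t) = 36(t - 3)(t + 3)(t + 4) vanishes at t ∈ {-4, -3, 3}.
Local minima of P (where P''>0): P(-4)=-384, P(1)=-9. Local minima of Q: Q(-4)=1824, Q(3)=-3321.
So the global minimum of g is P(-4) + Q(3) − 3 = -384 − 3321 − 3 = -3708, attained at (-4, 3).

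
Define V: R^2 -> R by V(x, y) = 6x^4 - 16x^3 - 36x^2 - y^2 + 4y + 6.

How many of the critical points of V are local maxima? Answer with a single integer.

1

V separates as a function of x plus a function of y, so ∇V=0 decouples.
∂V/∂x = 24x(x - 3)(x + 1) = 0 at x ∈ {-1, 0, 3}; ∂V/∂y = -2(y - 2) = 0 at y ∈ {2}.
The Hessian is diagonal: diag(V_xx, V_yy). Second derivatives: V_xx(-1)=96, V_xx(0)=-72, V_xx(3)=288; V_yy(2)=-2.
Local maxima occur where both diagonal entries negative: (0, 2). Count: 1.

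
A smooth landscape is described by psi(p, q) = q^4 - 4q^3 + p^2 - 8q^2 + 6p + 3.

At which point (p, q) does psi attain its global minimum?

(-3, 4)

psi(p,q) separates as A(p) + B(q) + 3, so its minimum is min A + min B + 3.
A'(p) = 2p + 6 vanishes at p ∈ {-3}; B'(q) = 4q(q - 4)(q + 1) vanishes at q ∈ {-1, 0, 4}.
Local minima of A (where A''>0): A(-3)=-9. Local minima of B: B(-1)=-3, B(4)=-128.
So the global minimum of psi is A(-3) + B(4) + 3 = -9 − 128 + 3 = -134, attained at (-3, 4).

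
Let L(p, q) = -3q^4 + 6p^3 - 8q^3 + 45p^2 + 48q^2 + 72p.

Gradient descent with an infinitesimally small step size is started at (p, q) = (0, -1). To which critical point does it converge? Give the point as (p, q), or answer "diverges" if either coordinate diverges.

L is separable, so gradient descent decouples: p follows -∂L/∂p, q follows -∂L/∂q.
∂L/∂p = 18(p + 1)(p + 4); at p=0 this is 72, so p decreases.
∂L/∂q = -12q(q - 2)(q + 4); at q=-1 this is -108, so q increases.
p converges to its nearest critical value -1 (a local min of the p-part); q converges to 0. The iterate converges to (-1, 0).

(-1, 0)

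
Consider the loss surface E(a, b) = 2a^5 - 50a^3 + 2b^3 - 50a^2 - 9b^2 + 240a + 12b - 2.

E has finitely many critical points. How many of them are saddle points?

4

E separates as a function of a plus a function of b, so ∇E=0 decouples.
∂E/∂a = 10(a - 4)(a - 1)(a + 2)(a + 3) = 0 at a ∈ {-3, -2, 1, 4}; ∂E/∂b = 6(b - 2)(b - 1) = 0 at b ∈ {1, 2}.
The Hessian is diagonal: diag(E_aa, E_bb). Second derivatives: E_aa(-3)=-280, E_aa(-2)=180, E_aa(1)=-360, E_aa(4)=1260; E_bb(1)=-6, E_bb(2)=6.
Saddle points occur where the two diagonal entries have opposite signs: (-3, 2), (-2, 1), (1, 2), (4, 1). Count: 4.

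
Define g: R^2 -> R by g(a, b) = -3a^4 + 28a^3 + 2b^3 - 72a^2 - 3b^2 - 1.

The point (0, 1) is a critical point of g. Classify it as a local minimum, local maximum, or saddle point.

saddle point

The mixed partial ∂²g/∂a∂b is 0, so the Hessian at any point is diag(g_aa, g_bb) = diag(12(-3a^2 + 14a - 12), 6(2b - 1)).
At (0, 1): H = diag(-144, 6).
The eigenvalues have opposite signs, so H is indefinite: a saddle point.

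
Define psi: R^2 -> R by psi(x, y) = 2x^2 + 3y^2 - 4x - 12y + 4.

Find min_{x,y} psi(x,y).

psi(x,y) separates as P(x) + Q(y) + 4, so its minimum is min P + min Q + 4.
P'(x) = 4x - 4 vanishes at x ∈ {1}; Q'(y) = 6y - 12 vanishes at y ∈ {2}.
Local minima of P (where P''>0): P(1)=-2. Local minima of Q: Q(2)=-12.
So the global minimum of psi is P(1) + Q(2) + 4 = -2 − 12 + 4 = -10, attained at (1, 2).

-10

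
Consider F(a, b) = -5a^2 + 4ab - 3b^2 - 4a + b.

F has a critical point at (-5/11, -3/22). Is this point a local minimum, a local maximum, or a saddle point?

The Hessian of F is constant: H = [[-10, 4], [4, -6]].
det(H) = (-10)·(-6) − 4² = 44.
det(H) > 0 and tr(H) = -16 < 0, so H is negative definite and the point is a local maximum.

local maximum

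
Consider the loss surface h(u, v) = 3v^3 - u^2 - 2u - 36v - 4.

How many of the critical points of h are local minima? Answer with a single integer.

h separates as a function of u plus a function of v, so ∇h=0 decouples.
∂h/∂u = -2(u + 1) = 0 at u ∈ {-1}; ∂h/∂v = 9(v - 2)(v + 2) = 0 at v ∈ {-2, 2}.
The Hessian is diagonal: diag(h_uu, h_vv). Second derivatives: h_uu(-1)=-2; h_vv(-2)=-36, h_vv(2)=36.
Local minima occur where both diagonal entries positive: none. Count: 0.

0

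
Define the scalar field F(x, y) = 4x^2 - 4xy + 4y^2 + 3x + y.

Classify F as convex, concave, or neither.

F is quadratic, so its Hessian is the constant matrix H = [[8, -4], [-4, 8]].
det(H) = 48, tr(H) = 16.
det(H) > 0 and tr(H) > 0, so H is positive definite everywhere: convex.

convex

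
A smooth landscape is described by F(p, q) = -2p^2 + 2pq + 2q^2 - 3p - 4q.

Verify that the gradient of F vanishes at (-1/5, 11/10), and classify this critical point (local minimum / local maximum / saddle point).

∇F = (-4p + 2q - 3, 2p + 4q - 4); substituting (-1/5, 11/10) gives ∇F = (0, 0), so (-1/5, 11/10) is indeed a critical point.
The Hessian of F is constant: H = [[-4, 2], [2, 4]].
det(H) = (-4)·4 − 2² = -20.
Since det(H) < 0, H is indefinite and the critical point is a saddle point.

saddle point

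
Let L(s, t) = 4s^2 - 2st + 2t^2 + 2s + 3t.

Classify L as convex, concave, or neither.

L is quadratic, so its Hessian is the constant matrix H = [[8, -2], [-2, 4]].
det(H) = 28, tr(H) = 12.
det(H) > 0 and tr(H) > 0, so H is positive definite everywhere: convex.

convex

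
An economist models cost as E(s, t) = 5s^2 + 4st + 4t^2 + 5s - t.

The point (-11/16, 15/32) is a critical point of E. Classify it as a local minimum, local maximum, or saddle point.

local minimum

The Hessian of E is constant: H = [[10, 4], [4, 8]].
det(H) = 10·8 − 4² = 64.
det(H) > 0 and tr(H) = 18 > 0, so H is positive definite and the point is a local minimum.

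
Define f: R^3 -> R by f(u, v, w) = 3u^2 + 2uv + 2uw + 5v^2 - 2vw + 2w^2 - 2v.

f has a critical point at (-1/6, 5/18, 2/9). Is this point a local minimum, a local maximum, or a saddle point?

The Hessian is constant: H = [[6, 2, 2], [2, 10, -2], [2, -2, 4]].
Leading principal minors: Δ₁ = 6, Δ₂ = 56, Δ₃ = 144.
All leading minors are positive, so H is positive definite: a local minimum.

local minimum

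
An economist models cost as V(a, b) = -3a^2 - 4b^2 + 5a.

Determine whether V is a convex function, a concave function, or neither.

concave

V is quadratic, so its Hessian is the constant matrix H = [[-6, 0], [0, -8]].
det(H) = 48, tr(H) = -14.
det(H) > 0 and tr(H) < 0, so H is negative definite everywhere: concave.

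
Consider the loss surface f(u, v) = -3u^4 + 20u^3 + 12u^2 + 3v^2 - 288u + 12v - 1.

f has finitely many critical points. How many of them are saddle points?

f separates as a function of u plus a function of v, so ∇f=0 decouples.
∂f/∂u = -12(u - 4)(u - 3)(u + 2) = 0 at u ∈ {-2, 3, 4}; ∂f/∂v = 6(v + 2) = 0 at v ∈ {-2}.
The Hessian is diagonal: diag(f_uu, f_vv). Second derivatives: f_uu(-2)=-360, f_uu(3)=60, f_uu(4)=-72; f_vv(-2)=6.
Saddle points occur where the two diagonal entries have opposite signs: (-2, -2), (4, -2). Count: 2.

2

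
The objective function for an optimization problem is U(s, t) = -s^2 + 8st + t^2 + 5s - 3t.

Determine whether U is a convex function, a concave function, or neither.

U is quadratic, so its Hessian is the constant matrix H = [[-2, 8], [8, 2]].
det(H) = -68, tr(H) = 0.
det(H) < 0, so H is indefinite: neither convex nor concave.

neither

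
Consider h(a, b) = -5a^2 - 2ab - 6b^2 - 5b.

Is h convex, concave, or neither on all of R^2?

concave

h is quadratic, so its Hessian is the constant matrix H = [[-10, -2], [-2, -12]].
det(H) = 116, tr(H) = -22.
det(H) > 0 and tr(H) < 0, so H is negative definite everywhere: concave.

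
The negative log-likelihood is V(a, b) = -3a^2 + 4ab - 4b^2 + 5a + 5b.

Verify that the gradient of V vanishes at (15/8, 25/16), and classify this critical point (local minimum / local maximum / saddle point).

∇V = (-6a + 4b + 5, 4a - 8b + 5); substituting (15/8, 25/16) gives ∇V = (0, 0), so (15/8, 25/16) is indeed a critical point.
The Hessian of V is constant: H = [[-6, 4], [4, -8]].
det(H) = (-6)·(-8) − 4² = 32.
det(H) > 0 and tr(H) = -14 < 0, so H is negative definite and the point is a local maximum.

local maximum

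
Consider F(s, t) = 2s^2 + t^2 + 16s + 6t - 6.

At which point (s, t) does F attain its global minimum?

(-4, -3)

F(s,t) separates as P(s) + Q(t) − 6, so its minimum is min P + min Q − 6.
P'(s) = 4s + 16 vanishes at s ∈ {-4}; Q'(t) = 2(t + 3) vanishes at t ∈ {-3}.
Local minima of P (where P''>0): P(-4)=-32. Local minima of Q: Q(-3)=-9.
So the global minimum of F is P(-4) + Q(-3) − 6 = -32 − 9 − 6 = -47, attained at (-4, -3).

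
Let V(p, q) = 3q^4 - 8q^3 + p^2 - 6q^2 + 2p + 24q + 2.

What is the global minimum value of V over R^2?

V(p,q) separates as A(p) + B(q) + 2, so its minimum is min A + min B + 2.
A'(p) = 2p + 2 vanishes at p ∈ {-1}; B'(q) = 12(q - 2)(q - 1)(q + 1) vanishes at q ∈ {-1, 1, 2}.
Local minima of A (where A''>0): A(-1)=-1. Local minima of B: B(-1)=-19, B(2)=8.
So the global minimum of V is A(-1) + B(-1) + 2 = -1 − 19 + 2 = -18, attained at (-1, -1).

-18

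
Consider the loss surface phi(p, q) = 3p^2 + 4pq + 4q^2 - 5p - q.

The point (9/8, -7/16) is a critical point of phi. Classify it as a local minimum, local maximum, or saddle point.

local minimum

The Hessian of phi is constant: H = [[6, 4], [4, 8]].
det(H) = 6·8 − 4² = 32.
det(H) > 0 and tr(H) = 14 > 0, so H is positive definite and the point is a local minimum.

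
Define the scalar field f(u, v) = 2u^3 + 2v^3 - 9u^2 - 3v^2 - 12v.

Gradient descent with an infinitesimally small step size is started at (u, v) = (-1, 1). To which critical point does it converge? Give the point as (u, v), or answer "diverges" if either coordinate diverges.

f is separable, so gradient descent decouples: u follows -∂f/∂u, v follows -∂f/∂v.
∂f/∂u = 6u(u - 3); at u=-1 this is 24, so u decreases.
∂f/∂v = 6(v - 2)(v + 1); at v=1 this is -12, so v increases.
The u-coordinate has no critical point in that direction and runs off to infinity.

diverges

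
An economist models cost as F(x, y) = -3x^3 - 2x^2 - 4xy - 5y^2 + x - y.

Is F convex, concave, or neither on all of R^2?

The term -3x^3 is cubic, so the Hessian is not constant.
∂²F/∂x² = -18x - 4, which takes both signs as x varies (negative for sufficiently large x). A diagonal entry of the Hessian changing sign means the Hessian is neither positive- nor negative-semidefinite on all of R^2.

neither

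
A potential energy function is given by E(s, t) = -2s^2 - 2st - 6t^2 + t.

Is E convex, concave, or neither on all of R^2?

concave

E is quadratic, so its Hessian is the constant matrix H = [[-4, -2], [-2, -12]].
det(H) = 44, tr(H) = -16.
det(H) > 0 and tr(H) < 0, so H is negative definite everywhere: concave.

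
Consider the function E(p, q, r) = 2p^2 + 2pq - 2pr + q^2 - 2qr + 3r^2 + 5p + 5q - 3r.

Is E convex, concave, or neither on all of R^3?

convex

E is quadratic, so its Hessian is the constant matrix H = [[4, 2, -2], [2, 2, -2], [-2, -2, 6]].
Leading principal minors: 4, 4, 16.
All positive ⇒ H ≻ 0 ⇒ convex.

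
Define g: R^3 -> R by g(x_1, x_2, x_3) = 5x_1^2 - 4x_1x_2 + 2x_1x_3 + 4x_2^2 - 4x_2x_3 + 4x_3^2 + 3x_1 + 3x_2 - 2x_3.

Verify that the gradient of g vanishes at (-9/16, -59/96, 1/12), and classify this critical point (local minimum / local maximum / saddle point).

local minimum

∇g = (10x_1 - 4x_2 + 2x_3 + 3, -4x_1 + 8x_2 - 4x_3 + 3, 2x_1 - 4x_2 + 8x_3 - 2); substituting (-9/16, -59/96, 1/12) gives ∇g = (0, 0, 0), so (-9/16, -59/96, 1/12) is indeed a critical point.
The Hessian is constant: H = [[10, -4, 2], [-4, 8, -4], [2, -4, 8]].
Leading principal minors: Δ₁ = 10, Δ₂ = 64, Δ₃ = 384.
All leading minors are positive, so H is positive definite: a local minimum.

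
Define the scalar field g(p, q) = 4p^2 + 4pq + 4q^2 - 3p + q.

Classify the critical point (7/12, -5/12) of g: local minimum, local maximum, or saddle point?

The Hessian of g is constant: H = [[8, 4], [4, 8]].
det(H) = 8·8 − 4² = 48.
det(H) > 0 and tr(H) = 16 > 0, so H is positive definite and the point is a local minimum.

local minimum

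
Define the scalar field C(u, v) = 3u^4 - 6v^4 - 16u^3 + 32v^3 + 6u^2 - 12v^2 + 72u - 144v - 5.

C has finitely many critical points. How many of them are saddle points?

5

C separates as a function of u plus a function of v, so ∇C=0 decouples.
∂C/∂u = 12(u - 3)(u - 2)(u + 1) = 0 at u ∈ {-1, 2, 3}; ∂C/∂v = -24(v - 3)(v - 2)(v + 1) = 0 at v ∈ {-1, 2, 3}.
The Hessian is diagonal: diag(C_uu, C_vv). Second derivatives: C_uu(-1)=144, C_uu(2)=-36, C_uu(3)=48; C_vv(-1)=-288, C_vv(2)=72, C_vv(3)=-96.
Saddle points occur where the two diagonal entries have opposite signs: (-1, -1), (-1, 3), (2, 2), (3, -1), (3, 3). Count: 5.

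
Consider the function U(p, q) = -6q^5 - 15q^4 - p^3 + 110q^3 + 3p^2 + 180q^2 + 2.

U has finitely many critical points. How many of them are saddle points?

U separates as a function of p plus a function of q, so ∇U=0 decouples.
∂U/∂p = -3p(p - 2) = 0 at p ∈ {0, 2}; ∂U/∂q = -30q(q - 3)(q + 1)(q + 4) = 0 at q ∈ {-4, -1, 0, 3}.
The Hessian is diagonal: diag(U_pp, U_qq). Second derivatives: U_pp(0)=6, U_pp(2)=-6; U_qq(-4)=2520, U_qq(-1)=-360, U_qq(0)=360, U_qq(3)=-2520.
Saddle points occur where the two diagonal entries have opposite signs: (0, -1), (0, 3), (2, -4), (2, 0). Count: 4.

4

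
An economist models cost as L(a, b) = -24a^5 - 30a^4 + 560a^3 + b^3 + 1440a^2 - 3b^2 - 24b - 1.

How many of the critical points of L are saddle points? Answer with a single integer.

4

L separates as a function of a plus a function of b, so ∇L=0 decouples.
∂L/∂a = -120a(a - 4)(a + 2)(a + 3) = 0 at a ∈ {-3, -2, 0, 4}; ∂L/∂b = 3(b - 4)(b + 2) = 0 at b ∈ {-2, 4}.
The Hessian is diagonal: diag(L_aa, L_bb). Second derivatives: L_aa(-3)=2520, L_aa(-2)=-1440, L_aa(0)=2880, L_aa(4)=-20160; L_bb(-2)=-18, L_bb(4)=18.
Saddle points occur where the two diagonal entries have opposite signs: (-3, -2), (-2, 4), (0, -2), (4, 4). Count: 4.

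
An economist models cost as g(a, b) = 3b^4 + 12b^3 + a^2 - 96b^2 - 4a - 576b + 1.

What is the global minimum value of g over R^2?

g(a,b) separates as P(a) + Q(b) + 1, so its minimum is min P + min Q + 1.
P'(a) = 2a - 4 vanishes at a ∈ {2}; Q'(b) = 12(b - 4)(b + 3)(b + 4) vanishes at b ∈ {-4, -3, 4}.
Local minima of P (where P''>0): P(2)=-4. Local minima of Q: Q(-4)=768, Q(4)=-2304.
So the global minimum of g is P(2) + Q(4) + 1 = -4 − 2304 + 1 = -2307, attained at (2, 4).

-2307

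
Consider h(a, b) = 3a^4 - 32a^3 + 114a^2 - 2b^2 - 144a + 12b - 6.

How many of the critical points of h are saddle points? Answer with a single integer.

2

h separates as a function of a plus a function of b, so ∇h=0 decouples.
∂h/∂a = 12(a - 4)(a - 3)(a - 1) = 0 at a ∈ {1, 3, 4}; ∂h/∂b = -4(b - 3) = 0 at b ∈ {3}.
The Hessian is diagonal: diag(h_aa, h_bb). Second derivatives: h_aa(1)=72, h_aa(3)=-24, h_aa(4)=36; h_bb(3)=-4.
Saddle points occur where the two diagonal entries have opposite signs: (1, 3), (4, 3). Count: 2.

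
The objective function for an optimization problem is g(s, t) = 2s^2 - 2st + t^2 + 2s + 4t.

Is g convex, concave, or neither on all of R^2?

g is quadratic, so its Hessian is the constant matrix H = [[4, -2], [-2, 2]].
det(H) = 4, tr(H) = 6.
det(H) > 0 and tr(H) > 0, so H is positive definite everywhere: convex.

convex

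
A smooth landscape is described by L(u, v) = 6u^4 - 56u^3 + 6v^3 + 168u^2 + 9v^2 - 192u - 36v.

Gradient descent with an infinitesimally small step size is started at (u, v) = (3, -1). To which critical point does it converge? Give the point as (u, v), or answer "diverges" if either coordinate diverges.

(4, 1)

L is separable, so gradient descent decouples: u follows -∂L/∂u, v follows -∂L/∂v.
∂L/∂u = 24(u - 4)(u - 2)(u - 1); at u=3 this is -48, so u increases.
∂L/∂v = 18(v - 1)(v + 2); at v=-1 this is -36, so v increases.
u converges to its nearest critical value 4 (a local min of the u-part); v converges to 1. The iterate converges to (4, 1).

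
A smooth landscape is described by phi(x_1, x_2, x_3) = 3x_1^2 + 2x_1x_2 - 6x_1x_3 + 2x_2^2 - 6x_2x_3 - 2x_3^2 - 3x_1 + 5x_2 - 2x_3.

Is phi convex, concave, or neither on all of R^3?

phi is quadratic, so its Hessian is the constant matrix H = [[6, 2, -6], [2, 4, -6], [-6, -6, -4]].
Leading principal minors: 6, 20, -296.
Neither pattern holds ⇒ H is indefinite ⇒ neither convex nor concave.

neither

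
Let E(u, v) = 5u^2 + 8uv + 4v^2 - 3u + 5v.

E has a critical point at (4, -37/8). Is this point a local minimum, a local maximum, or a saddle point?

The Hessian of E is constant: H = [[10, 8], [8, 8]].
det(H) = 10·8 − 8² = 16.
det(H) > 0 and tr(H) = 18 > 0, so H is positive definite and the point is a local minimum.

local minimum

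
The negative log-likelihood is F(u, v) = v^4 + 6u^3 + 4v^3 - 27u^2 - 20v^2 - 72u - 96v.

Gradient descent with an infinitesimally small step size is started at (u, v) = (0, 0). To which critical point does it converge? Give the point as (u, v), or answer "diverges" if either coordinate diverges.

F is separable, so gradient descent decouples: u follows -∂F/∂u, v follows -∂F/∂v.
∂F/∂u = 18(u - 4)(u + 1); at u=0 this is -72, so u increases.
∂F/∂v = 4(v - 3)(v + 2)(v + 4); at v=0 this is -96, so v increases.
u converges to its nearest critical value 4 (a local min of the u-part); v converges to 3. The iterate converges to (4, 3).

(4, 3)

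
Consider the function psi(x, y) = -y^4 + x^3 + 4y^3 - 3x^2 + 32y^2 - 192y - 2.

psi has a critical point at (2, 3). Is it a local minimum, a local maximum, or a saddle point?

The mixed partial ∂²psi/∂x∂y is 0, so the Hessian at any point is diag(psi_xx, psi_yy) = diag(6(x - 1), 4(-3y^2 + 6y + 16)).
At (2, 3): H = diag(6, 28).
Both eigenvalues are positive, so H is positive definite: a local minimum.

local minimum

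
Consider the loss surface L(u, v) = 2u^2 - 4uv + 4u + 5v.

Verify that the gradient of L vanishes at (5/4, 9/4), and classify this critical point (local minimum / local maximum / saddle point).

∇L = (4u - 4v + 4, -4u + 5); substituting (5/4, 9/4) gives ∇L = (0, 0), so (5/4, 9/4) is indeed a critical point.
The Hessian of L is constant: H = [[4, -4], [-4, 0]].
det(H) = 4·0 − (-4)² = -16.
Since det(H) < 0, H is indefinite and the critical point is a saddle point.

saddle point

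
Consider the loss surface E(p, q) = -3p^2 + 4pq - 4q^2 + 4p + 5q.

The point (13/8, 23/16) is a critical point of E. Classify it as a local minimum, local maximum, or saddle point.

local maximum

The Hessian of E is constant: H = [[-6, 4], [4, -8]].
det(H) = (-6)·(-8) − 4² = 32.
det(H) > 0 and tr(H) = -14 < 0, so H is negative definite and the point is a local maximum.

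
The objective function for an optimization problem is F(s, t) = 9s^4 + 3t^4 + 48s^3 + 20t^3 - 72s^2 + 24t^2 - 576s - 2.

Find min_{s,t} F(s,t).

F(s,t) separates as P(s) + Q(t) − 2, so its minimum is min P + min Q − 2.
P'(s) = 36(s - 2)(s + 2)(s + 4) vanishes at s ∈ {-4, -2, 2}; Q'(t) = 12t(t + 1)(t + 4) vanishes at t ∈ {-4, -1, 0}.
Local minima of P (where P''>0): P(-4)=384, P(2)=-912. Local minima of Q: Q(-4)=-128, Q(0)=0.
So the global minimum of F is P(2) + Q(-4) − 2 = -912 − 128 − 2 = -1042, attained at (2, -4).

-1042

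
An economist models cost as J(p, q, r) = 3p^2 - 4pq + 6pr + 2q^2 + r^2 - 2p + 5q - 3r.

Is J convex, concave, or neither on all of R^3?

neither

J is quadratic, so its Hessian is the constant matrix H = [[6, -4, 6], [-4, 4, 0], [6, 0, 2]].
Leading principal minors: 6, 8, -128.
Neither pattern holds ⇒ H is indefinite ⇒ neither convex nor concave.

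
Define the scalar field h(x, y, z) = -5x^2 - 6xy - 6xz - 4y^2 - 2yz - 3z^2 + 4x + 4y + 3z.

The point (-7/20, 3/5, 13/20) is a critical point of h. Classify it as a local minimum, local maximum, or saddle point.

local maximum

The Hessian is constant: H = [[-10, -6, -6], [-6, -8, -2], [-6, -2, -6]].
Leading principal minors: Δ₁ = -10, Δ₂ = 44, Δ₃ = -80.
The minors alternate sign starting negative (−, +, −), so H is negative definite: a local maximum.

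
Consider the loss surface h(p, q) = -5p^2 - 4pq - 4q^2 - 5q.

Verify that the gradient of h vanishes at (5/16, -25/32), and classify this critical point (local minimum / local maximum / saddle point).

local maximum

∇h = (-10p - 4q, -4p - 8q - 5); substituting (5/16, -25/32) gives ∇h = (0, 0), so (5/16, -25/32) is indeed a critical point.
The Hessian of h is constant: H = [[-10, -4], [-4, -8]].
det(H) = (-10)·(-8) − (-4)² = 64.
det(H) > 0 and tr(H) = -18 < 0, so H is negative definite and the point is a local maximum.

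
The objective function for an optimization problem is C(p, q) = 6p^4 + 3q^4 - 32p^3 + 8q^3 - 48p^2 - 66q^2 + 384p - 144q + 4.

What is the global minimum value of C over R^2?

C(p,q) separates as A(p) + B(q) + 4, so its minimum is min A + min B + 4.
A'(p) = 24(p - 4)(p - 2)(p + 2) vanishes at p ∈ {-2, 2, 4}; B'(q) = 12(q - 3)(q + 1)(q + 4) vanishes at q ∈ {-4, -1, 3}.
Local minima of A (where A''>0): A(-2)=-608, A(4)=256. Local minima of B: B(-4)=-224, B(3)=-567.
So the global minimum of C is A(-2) + B(3) + 4 = -608 − 567 + 4 = -1171, attained at (-2, 3).

-1171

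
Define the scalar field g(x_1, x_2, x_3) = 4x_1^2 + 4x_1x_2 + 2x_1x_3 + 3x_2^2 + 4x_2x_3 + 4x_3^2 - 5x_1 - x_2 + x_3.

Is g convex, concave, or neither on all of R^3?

g is quadratic, so its Hessian is the constant matrix H = [[8, 4, 2], [4, 6, 4], [2, 4, 8]].
Leading principal minors: 8, 32, 168.
All positive ⇒ H ≻ 0 ⇒ convex.

convex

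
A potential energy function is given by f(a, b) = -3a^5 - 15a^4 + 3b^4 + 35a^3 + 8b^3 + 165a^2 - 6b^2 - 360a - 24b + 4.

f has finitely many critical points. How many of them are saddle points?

f separates as a function of a plus a function of b, so ∇f=0 decouples.
∂f/∂a = -15(a - 2)(a - 1)(a + 3)(a + 4) = 0 at a ∈ {-4, -3, 1, 2}; ∂f/∂b = 12(b - 1)(b + 1)(b + 2) = 0 at b ∈ {-2, -1, 1}.
The Hessian is diagonal: diag(f_aa, f_bb). Second derivatives: f_aa(-4)=450, f_aa(-3)=-300, f_aa(1)=300, f_aa(2)=-450; f_bb(-2)=36, f_bb(-1)=-24, f_bb(1)=72.
Saddle points occur where the two diagonal entries have opposite signs: (-4, -1), (-3, -2), (-3, 1), (1, -1), (2, -2), (2, 1). Count: 6.

6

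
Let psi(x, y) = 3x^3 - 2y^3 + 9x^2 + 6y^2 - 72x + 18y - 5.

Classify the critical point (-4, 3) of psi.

local maximum

The mixed partial ∂²psi/∂x∂y is 0, so the Hessian at any point is diag(psi_xx, psi_yy) = diag(18(x + 1), 12(-y + 1)).
At (-4, 3): H = diag(-54, -24).
Both eigenvalues are negative, so H is negative definite: a local maximum.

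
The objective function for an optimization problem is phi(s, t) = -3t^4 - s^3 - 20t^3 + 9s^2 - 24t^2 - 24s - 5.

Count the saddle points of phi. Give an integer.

3

phi separates as a function of s plus a function of t, so ∇phi=0 decouples.
∂phi/∂s = -3(s - 4)(s - 2) = 0 at s ∈ {2, 4}; ∂phi/∂t = -12t(t + 1)(t + 4) = 0 at t ∈ {-4, -1, 0}.
The Hessian is diagonal: diag(phi_ss, phi_tt). Second derivatives: phi_ss(2)=6, phi_ss(4)=-6; phi_tt(-4)=-144, phi_tt(-1)=36, phi_tt(0)=-48.
Saddle points occur where the two diagonal entries have opposite signs: (2, -4), (2, 0), (4, -1). Count: 3.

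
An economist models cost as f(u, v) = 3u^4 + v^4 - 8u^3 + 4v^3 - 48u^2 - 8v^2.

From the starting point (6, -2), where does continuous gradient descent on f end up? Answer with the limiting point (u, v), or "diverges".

f is separable, so gradient descent decouples: u follows -∂f/∂u, v follows -∂f/∂v.
∂f/∂u = 12u(u - 4)(u + 2); at u=6 this is 1152, so u decreases.
∂f/∂v = 4v(v - 1)(v + 4); at v=-2 this is 48, so v decreases.
u converges to its nearest critical value 4 (a local min of the u-part); v converges to -4. The iterate converges to (4, -4).

(4, -4)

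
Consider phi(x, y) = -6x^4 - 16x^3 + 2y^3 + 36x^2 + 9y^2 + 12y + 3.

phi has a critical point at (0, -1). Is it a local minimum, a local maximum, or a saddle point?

The mixed partial ∂²phi/∂x∂y is 0, so the Hessian at any point is diag(phi_xx, phi_yy) = diag(24(-3x^2 - 4x + 3), 6(2y + 3)).
At (0, -1): H = diag(72, 6).
Both eigenvalues are positive, so H is positive definite: a local minimum.

local minimum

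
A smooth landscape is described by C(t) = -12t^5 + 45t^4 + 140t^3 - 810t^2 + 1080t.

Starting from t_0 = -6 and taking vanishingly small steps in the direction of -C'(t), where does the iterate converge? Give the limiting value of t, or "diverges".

-3

C'(t) = -60(t - 3)(t - 2)(t - 1)(t + 3), so C'(-6) = -90720.
Gradient descent moves in the -C' direction, i.e. t is increasing.
The nearest critical point in that direction is t = -3, where C'' = 7200 > 0 (a local minimum). The iterate converges there.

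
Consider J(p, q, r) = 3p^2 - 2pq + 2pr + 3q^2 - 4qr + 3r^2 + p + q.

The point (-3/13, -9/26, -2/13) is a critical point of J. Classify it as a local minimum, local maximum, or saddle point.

The Hessian is constant: H = [[6, -2, 2], [-2, 6, -4], [2, -4, 6]].
Leading principal minors: Δ₁ = 6, Δ₂ = 32, Δ₃ = 104.
All leading minors are positive, so H is positive definite: a local minimum.

local minimum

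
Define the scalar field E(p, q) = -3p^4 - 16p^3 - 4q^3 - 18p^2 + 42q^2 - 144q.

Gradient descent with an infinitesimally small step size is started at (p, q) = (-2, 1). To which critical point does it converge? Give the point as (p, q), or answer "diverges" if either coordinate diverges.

(-1, 3)

E is separable, so gradient descent decouples: p follows -∂E/∂p, q follows -∂E/∂q.
∂E/∂p = -12p(p + 1)(p + 3); at p=-2 this is -24, so p increases.
∂E/∂q = -12(q - 4)(q - 3); at q=1 this is -72, so q increases.
p converges to its nearest critical value -1 (a local min of the p-part); q converges to 3. The iterate converges to (-1, 3).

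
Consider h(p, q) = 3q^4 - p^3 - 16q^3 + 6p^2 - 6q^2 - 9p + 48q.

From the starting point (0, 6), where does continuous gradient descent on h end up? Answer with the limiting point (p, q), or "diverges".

(1, 4)

h is separable, so gradient descent decouples: p follows -∂h/∂p, q follows -∂h/∂q.
∂h/∂p = -3(p - 3)(p - 1); at p=0 this is -9, so p increases.
∂h/∂q = 12(q - 4)(q - 1)(q + 1); at q=6 this is 840, so q decreases.
p converges to its nearest critical value 1 (a local min of the p-part); q converges to 4. The iterate converges to (1, 4).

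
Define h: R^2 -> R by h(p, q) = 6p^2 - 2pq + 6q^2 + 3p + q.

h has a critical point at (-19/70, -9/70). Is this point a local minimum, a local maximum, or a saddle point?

The Hessian of h is constant: H = [[12, -2], [-2, 12]].
det(H) = 12·12 − (-2)² = 140.
det(H) > 0 and tr(H) = 24 > 0, so H is positive definite and the point is a local minimum.

local minimum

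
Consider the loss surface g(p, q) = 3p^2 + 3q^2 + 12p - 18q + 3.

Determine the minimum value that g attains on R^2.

g(p,q) separates as A(p) + B(q) + 3, so its minimum is min A + min B + 3.
A'(p) = 6p + 12 vanishes at p ∈ {-2}; B'(q) = 6q - 18 vanishes at q ∈ {3}.
Local minima of A (where A''>0): A(-2)=-12. Local minima of B: B(3)=-27.
So the global minimum of g is A(-2) + B(3) + 3 = -12 − 27 + 3 = -36, attained at (-2, 3).

-36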